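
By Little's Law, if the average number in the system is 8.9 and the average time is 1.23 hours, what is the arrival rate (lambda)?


lambda = L / W = 8.9 / 1.23 = 7.24 per hour

7.24 per hour


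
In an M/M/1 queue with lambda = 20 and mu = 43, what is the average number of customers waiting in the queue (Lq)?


rho = 20/43; Lq = rho^2/(1-rho) = 0.4

0.4


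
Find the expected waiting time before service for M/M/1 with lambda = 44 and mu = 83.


rho = 44/83; Wq = rho/(mu - lambda) = 0.0136 hours

0.0136 hours


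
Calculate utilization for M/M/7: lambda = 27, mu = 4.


rho = lambda/(c*mu) = 27/(7*4) = 0.9643

0.9643


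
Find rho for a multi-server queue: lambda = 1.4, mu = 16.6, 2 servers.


rho = lambda / (c * mu) = 1.4 / (2 * 16.6) = 0.0422

0.0422


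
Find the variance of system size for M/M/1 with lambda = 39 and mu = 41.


rho = 39/41; Var(N) = rho/(1-rho)^2 = 399.75

399.75


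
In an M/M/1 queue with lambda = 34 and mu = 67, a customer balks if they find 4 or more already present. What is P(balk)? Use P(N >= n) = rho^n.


P(N >= 4) = rho^4 = (34/67)^4 = 0.0663

0.0663


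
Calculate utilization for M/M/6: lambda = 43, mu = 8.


rho = lambda/(c*mu) = 43/(6*8) = 0.8958

0.8958


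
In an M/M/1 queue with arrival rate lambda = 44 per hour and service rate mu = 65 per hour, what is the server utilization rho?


rho = lambda/mu = 44/65 = 0.6769

0.6769


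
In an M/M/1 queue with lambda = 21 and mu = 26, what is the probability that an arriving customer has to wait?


P(wait) = rho = lambda/mu = 21/26 = 0.8077

0.8077


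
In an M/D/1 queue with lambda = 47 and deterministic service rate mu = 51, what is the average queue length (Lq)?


M/D/1: Lq = rho^2 / (2*(1-rho)) where rho = 47/51; Lq = 5.41

5.41


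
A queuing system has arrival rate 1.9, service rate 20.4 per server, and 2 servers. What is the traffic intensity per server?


rho = lambda / (c * mu) = 1.9 / (2 * 20.4) = 0.0466

0.0466


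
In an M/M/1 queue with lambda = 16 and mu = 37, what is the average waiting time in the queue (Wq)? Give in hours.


rho = 16/37; Wq = rho/(mu - lambda) = 0.0206 hours

0.0206 hours


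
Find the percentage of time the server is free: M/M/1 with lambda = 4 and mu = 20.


Idle fraction = (1 - rho) * 100 = (1 - 4/20) * 100 = 80.0%

80.0%


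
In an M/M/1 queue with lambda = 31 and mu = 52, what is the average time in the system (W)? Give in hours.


W = 1/(mu - lambda) = 1/(52 - 31) = 0.0476 hours

0.0476 hours


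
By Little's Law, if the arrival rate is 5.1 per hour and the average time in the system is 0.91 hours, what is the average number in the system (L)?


L = lambda * W = 5.1 * 0.91 = 4.64

4.64


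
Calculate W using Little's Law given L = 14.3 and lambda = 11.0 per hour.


W = L / lambda = 14.3 / 11.0 = 1.3 hours

1.3 hours


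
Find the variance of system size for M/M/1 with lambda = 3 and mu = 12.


rho = 3/12; Var(N) = rho/(1-rho)^2 = 0.44

0.44


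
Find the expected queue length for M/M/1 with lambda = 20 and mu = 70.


rho = 20/70; Lq = rho^2/(1-rho) = 0.11

0.11


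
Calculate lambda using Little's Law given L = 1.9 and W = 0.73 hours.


lambda = L / W = 1.9 / 0.73 = 2.6 per hour

2.6 per hour


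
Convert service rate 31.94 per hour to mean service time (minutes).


Mean service time = 60/mu = 60/31.94 = 1.88 minutes

1.88 minutes


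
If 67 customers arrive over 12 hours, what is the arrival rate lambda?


lambda = total arrivals / time = 67 / 12 = 5.58 per hour

5.58 per hour


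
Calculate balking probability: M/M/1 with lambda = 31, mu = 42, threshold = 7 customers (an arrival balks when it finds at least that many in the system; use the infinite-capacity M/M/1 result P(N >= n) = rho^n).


P(N >= 7) = rho^7 = (31/42)^7 = 0.1193

0.1193


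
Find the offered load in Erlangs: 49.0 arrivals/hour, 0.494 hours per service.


Offered load a = lambda * E[S] = 49.0 * 0.494 = 24.21 Erlangs

24.21 Erlangs


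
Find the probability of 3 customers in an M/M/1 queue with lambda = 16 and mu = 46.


rho = 16/46; P(n) = (1-rho)*rho^n = (1-16/46)*(16/46)^3 = 0.0274

0.0274


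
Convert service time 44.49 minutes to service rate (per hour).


mu = 60 / avg_service_time = 60 / 44.49 = 1.35 per hour

1.35 per hour


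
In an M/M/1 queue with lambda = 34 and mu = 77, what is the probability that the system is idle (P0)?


P0 = 1 - rho = 1 - 34/77 = 0.5584

0.5584


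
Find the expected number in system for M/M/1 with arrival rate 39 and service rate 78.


rho = 39/78; L = rho/(1-rho) = 1.0

1.0


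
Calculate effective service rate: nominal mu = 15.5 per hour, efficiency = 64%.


Effective rate = mu * efficiency = 15.5 * 0.64 = 9.92 per hour

9.92 per hour


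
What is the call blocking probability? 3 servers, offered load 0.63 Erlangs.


B(N,A) = (A^N/N!) / sum(A^k/k!, k=0..N) with N=3, A=0.63 = 0.0223

0.0223


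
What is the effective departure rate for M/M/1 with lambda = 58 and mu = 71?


For a stable queue (lambda < mu), throughput = lambda = 58 per hour

58 per hour


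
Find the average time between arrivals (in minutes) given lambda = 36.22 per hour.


Mean interarrival time = 60/lambda = 60/36.22 = 1.66 minutes

1.66 minutes


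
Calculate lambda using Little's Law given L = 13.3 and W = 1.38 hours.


lambda = L / W = 13.3 / 1.38 = 9.64 per hour

9.64 per hour


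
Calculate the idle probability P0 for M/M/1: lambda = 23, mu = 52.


P0 = 1 - rho = 1 - 23/52 = 0.5577

0.5577


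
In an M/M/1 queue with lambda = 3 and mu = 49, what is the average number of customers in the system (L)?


rho = 3/49; L = rho/(1-rho) = 0.07

0.07


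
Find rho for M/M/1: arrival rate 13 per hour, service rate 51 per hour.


rho = lambda/mu = 13/51 = 0.2549

0.2549


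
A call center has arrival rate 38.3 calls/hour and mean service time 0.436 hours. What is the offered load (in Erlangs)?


Offered load a = lambda * E[S] = 38.3 * 0.436 = 16.7 Erlangs

16.7 Erlangs


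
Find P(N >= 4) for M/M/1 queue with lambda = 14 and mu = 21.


P(N >= 4) = rho^4 = (14/21)^4 = 0.1975

0.1975


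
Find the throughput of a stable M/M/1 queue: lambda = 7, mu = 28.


For a stable queue (lambda < mu), throughput = lambda = 7 per hour

7 per hour


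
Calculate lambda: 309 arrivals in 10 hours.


lambda = total arrivals / time = 309 / 10 = 30.9 per hour

30.9 per hour


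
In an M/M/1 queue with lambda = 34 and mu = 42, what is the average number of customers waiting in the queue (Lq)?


rho = 34/42; Lq = rho^2/(1-rho) = 3.44

3.44


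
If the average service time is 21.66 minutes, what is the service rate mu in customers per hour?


mu = 60 / avg_service_time = 60 / 21.66 = 2.77 per hour

2.77 per hour


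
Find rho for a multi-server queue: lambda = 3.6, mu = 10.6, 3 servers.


rho = lambda / (c * mu) = 3.6 / (3 * 10.6) = 0.1132

0.1132


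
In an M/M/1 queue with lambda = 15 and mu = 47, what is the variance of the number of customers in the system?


rho = 15/47; Var(N) = rho/(1-rho)^2 = 0.69

0.69


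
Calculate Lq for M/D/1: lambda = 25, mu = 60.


M/D/1: Lq = rho^2 / (2*(1-rho)) where rho = 25/60; Lq = 0.15

0.15


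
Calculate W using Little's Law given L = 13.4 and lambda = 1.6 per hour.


W = L / lambda = 13.4 / 1.6 = 8.375 hours

8.375 hours


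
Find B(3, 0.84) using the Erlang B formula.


B(N,A) = (A^N/N!) / sum(A^k/k!, k=0..N) with N=3, A=0.84 = 0.0431

0.0431


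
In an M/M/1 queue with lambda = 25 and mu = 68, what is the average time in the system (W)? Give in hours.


W = 1/(mu - lambda) = 1/(68 - 25) = 0.0233 hours

0.0233 hours


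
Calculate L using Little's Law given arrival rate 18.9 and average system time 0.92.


L = lambda * W = 18.9 * 0.92 = 17.39

17.39


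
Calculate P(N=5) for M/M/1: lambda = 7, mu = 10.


rho = 7/10; P(n) = (1-rho)*rho^n = (1-7/10)*(7/10)^5 = 0.0504

0.0504


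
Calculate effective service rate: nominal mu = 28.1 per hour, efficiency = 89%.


Effective rate = mu * efficiency = 28.1 * 0.89 = 25.01 per hour

25.01 per hour


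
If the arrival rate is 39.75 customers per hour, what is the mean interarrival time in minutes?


Mean interarrival time = 60/lambda = 60/39.75 = 1.51 minutes

1.51 minutes


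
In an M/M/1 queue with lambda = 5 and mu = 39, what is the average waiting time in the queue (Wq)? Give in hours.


rho = 5/39; Wq = rho/(mu - lambda) = 0.0038 hours

0.0038 hours


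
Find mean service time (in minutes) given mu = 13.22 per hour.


Mean service time = 60/mu = 60/13.22 = 4.54 minutes

4.54 minutes


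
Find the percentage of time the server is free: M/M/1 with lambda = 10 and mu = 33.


Idle fraction = (1 - rho) * 100 = (1 - 10/33) * 100 = 69.7%

69.7%


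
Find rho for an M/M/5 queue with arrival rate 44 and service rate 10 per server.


rho = lambda/(c*mu) = 44/(5*10) = 0.88

0.88


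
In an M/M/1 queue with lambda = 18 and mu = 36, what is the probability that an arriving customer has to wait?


P(wait) = rho = lambda/mu = 18/36 = 0.5

0.5


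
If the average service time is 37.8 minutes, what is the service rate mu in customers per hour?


mu = 60 / avg_service_time = 60 / 37.8 = 1.59 per hour

1.59 per hour


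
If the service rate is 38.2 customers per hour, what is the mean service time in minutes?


Mean service time = 60/mu = 60/38.2 = 1.57 minutes

1.57 minutes


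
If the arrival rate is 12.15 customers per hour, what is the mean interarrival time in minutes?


Mean interarrival time = 60/lambda = 60/12.15 = 4.94 minutes

4.94 minutes


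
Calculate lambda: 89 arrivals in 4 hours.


lambda = total arrivals / time = 89 / 4 = 22.25 per hour

22.25 per hour


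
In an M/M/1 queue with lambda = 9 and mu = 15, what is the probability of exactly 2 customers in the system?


rho = 9/15; P(n) = (1-rho)*rho^n = (1-9/15)*(9/15)^2 = 0.144

0.144


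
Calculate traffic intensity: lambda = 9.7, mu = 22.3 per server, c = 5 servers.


rho = lambda / (c * mu) = 9.7 / (5 * 22.3) = 0.087

0.087


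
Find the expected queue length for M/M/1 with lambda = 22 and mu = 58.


rho = 22/58; Lq = rho^2/(1-rho) = 0.23

0.23


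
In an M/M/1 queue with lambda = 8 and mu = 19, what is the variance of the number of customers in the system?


rho = 8/19; Var(N) = rho/(1-rho)^2 = 1.26

1.26


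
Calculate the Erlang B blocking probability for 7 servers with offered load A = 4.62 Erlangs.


B(N,A) = (A^N/N!) / sum(A^k/k!, k=0..N) with N=7, A=4.62 = 0.0972

0.0972


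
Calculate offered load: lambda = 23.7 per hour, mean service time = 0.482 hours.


Offered load a = lambda * E[S] = 23.7 * 0.482 = 11.42 Erlangs

11.42 Erlangs


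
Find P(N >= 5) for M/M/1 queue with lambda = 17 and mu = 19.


P(N >= 5) = rho^5 = (17/19)^5 = 0.5734

0.5734


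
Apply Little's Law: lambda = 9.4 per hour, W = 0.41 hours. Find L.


L = lambda * W = 9.4 * 0.41 = 3.85

3.85


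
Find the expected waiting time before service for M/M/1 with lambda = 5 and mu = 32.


rho = 5/32; Wq = rho/(mu - lambda) = 0.0058 hours

0.0058 hours


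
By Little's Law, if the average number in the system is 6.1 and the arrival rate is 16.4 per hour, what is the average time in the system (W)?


W = L / lambda = 6.1 / 16.4 = 0.372 hours

0.372 hours


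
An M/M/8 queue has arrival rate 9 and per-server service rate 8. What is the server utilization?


rho = lambda/(c*mu) = 9/(8*8) = 0.1406

0.1406


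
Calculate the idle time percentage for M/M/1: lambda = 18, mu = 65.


Idle fraction = (1 - rho) * 100 = (1 - 18/65) * 100 = 72.3%

72.3%


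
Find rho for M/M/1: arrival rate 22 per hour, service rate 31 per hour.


rho = lambda/mu = 22/31 = 0.7097

0.7097


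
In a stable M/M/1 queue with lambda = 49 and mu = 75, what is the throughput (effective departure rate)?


For a stable queue (lambda < mu), throughput = lambda = 49 per hour

49 per hour


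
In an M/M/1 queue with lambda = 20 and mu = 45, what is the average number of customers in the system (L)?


rho = 20/45; L = rho/(1-rho) = 0.8

0.8


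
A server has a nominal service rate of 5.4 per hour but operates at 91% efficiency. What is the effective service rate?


Effective rate = mu * efficiency = 5.4 * 0.91 = 4.91 per hour

4.91 per hour


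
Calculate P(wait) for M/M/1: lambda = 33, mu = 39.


P(wait) = rho = lambda/mu = 33/39 = 0.8462

0.8462


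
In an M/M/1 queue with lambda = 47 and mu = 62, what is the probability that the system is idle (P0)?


P0 = 1 - rho = 1 - 47/62 = 0.2419

0.2419


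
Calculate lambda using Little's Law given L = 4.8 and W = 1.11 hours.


lambda = L / W = 4.8 / 1.11 = 4.32 per hour

4.32 per hour


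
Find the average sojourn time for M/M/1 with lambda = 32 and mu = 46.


W = 1/(mu - lambda) = 1/(46 - 32) = 0.0714 hours

0.0714 hours


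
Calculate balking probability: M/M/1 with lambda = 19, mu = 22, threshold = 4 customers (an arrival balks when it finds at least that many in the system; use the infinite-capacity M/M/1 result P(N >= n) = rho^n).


P(N >= 4) = rho^4 = (19/22)^4 = 0.5563

0.5563


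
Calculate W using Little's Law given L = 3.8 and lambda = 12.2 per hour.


W = L / lambda = 3.8 / 12.2 = 0.3115 hours

0.3115 hours


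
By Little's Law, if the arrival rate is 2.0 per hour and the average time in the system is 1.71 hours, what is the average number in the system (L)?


L = lambda * W = 2.0 * 1.71 = 3.42

3.42


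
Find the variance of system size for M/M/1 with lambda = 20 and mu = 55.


rho = 20/55; Var(N) = rho/(1-rho)^2 = 0.9

0.9


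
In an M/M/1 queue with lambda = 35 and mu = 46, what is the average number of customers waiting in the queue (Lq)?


rho = 35/46; Lq = rho^2/(1-rho) = 2.42

2.42


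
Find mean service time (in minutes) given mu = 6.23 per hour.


Mean service time = 60/mu = 60/6.23 = 9.63 minutes

9.63 minutes


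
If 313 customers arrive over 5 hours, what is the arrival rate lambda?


lambda = total arrivals / time = 313 / 5 = 62.6 per hour

62.6 per hour


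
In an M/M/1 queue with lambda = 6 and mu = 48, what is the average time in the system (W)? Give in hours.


W = 1/(mu - lambda) = 1/(48 - 6) = 0.0238 hours

0.0238 hours


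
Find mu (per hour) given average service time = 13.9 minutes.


mu = 60 / avg_service_time = 60 / 13.9 = 4.32 per hour

4.32 per hour


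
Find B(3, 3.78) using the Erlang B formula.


B(N,A) = (A^N/N!) / sum(A^k/k!, k=0..N) with N=3, A=3.78 = 0.4302

0.4302


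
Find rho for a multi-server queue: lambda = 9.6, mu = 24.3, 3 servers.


rho = lambda / (c * mu) = 9.6 / (3 * 24.3) = 0.1317

0.1317


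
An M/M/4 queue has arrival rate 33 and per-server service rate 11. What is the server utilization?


rho = lambda/(c*mu) = 33/(4*11) = 0.75

0.75


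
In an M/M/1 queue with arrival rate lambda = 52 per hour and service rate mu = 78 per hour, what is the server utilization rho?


rho = lambda/mu = 52/78 = 0.6667

0.6667


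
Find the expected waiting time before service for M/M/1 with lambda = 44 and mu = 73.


rho = 44/73; Wq = rho/(mu - lambda) = 0.0208 hours

0.0208 hours


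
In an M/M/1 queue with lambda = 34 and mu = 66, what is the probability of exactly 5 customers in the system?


rho = 34/66; P(n) = (1-rho)*rho^n = (1-34/66)*(34/66)^5 = 0.0176

0.0176


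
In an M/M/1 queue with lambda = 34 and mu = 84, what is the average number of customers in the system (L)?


rho = 34/84; L = rho/(1-rho) = 0.68

0.68


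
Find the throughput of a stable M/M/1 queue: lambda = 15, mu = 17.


For a stable queue (lambda < mu), throughput = lambda = 15 per hour

15 per hour


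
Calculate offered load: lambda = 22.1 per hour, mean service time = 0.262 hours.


Offered load a = lambda * E[S] = 22.1 * 0.262 = 5.79 Erlangs

5.79 Erlangs


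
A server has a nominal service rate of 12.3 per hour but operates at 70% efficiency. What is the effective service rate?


Effective rate = mu * efficiency = 12.3 * 0.7 = 8.61 per hour

8.61 per hour


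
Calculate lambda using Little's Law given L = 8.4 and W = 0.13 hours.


lambda = L / W = 8.4 / 0.13 = 64.62 per hour

64.62 per hour


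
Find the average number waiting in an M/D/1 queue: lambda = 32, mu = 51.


M/D/1: Lq = rho^2 / (2*(1-rho)) where rho = 32/51; Lq = 0.53

0.53


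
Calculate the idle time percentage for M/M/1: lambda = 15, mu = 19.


Idle fraction = (1 - rho) * 100 = (1 - 15/19) * 100 = 21.1%

21.1%


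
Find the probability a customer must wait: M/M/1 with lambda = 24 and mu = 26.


P(wait) = rho = lambda/mu = 24/26 = 0.9231

0.9231


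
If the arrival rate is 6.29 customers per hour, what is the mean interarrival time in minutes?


Mean interarrival time = 60/lambda = 60/6.29 = 9.54 minutes

9.54 minutes


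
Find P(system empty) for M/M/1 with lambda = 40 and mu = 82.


P0 = 1 - rho = 1 - 40/82 = 0.5122

0.5122


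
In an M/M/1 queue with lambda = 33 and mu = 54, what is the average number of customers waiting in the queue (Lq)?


rho = 33/54; Lq = rho^2/(1-rho) = 0.96

0.96


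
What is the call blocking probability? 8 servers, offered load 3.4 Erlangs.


B(N,A) = (A^N/N!) / sum(A^k/k!, k=0..N) with N=8, A=3.4 = 0.0149

0.0149


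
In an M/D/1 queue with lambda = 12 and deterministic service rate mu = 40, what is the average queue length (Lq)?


M/D/1: Lq = rho^2 / (2*(1-rho)) where rho = 12/40; Lq = 0.06

0.06


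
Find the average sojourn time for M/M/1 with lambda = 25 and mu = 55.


W = 1/(mu - lambda) = 1/(55 - 25) = 0.0333 hours

0.0333 hours


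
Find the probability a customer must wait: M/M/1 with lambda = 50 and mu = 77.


P(wait) = rho = lambda/mu = 50/77 = 0.6494

0.6494


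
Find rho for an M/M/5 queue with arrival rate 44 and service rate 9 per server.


rho = lambda/(c*mu) = 44/(5*9) = 0.9778

0.9778


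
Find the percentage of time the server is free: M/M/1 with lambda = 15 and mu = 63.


Idle fraction = (1 - rho) * 100 = (1 - 15/63) * 100 = 76.2%

76.2%


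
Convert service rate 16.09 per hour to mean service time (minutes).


Mean service time = 60/mu = 60/16.09 = 3.73 minutes

3.73 minutes


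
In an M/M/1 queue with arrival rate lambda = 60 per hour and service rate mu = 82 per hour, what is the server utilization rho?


rho = lambda/mu = 60/82 = 0.7317

0.7317


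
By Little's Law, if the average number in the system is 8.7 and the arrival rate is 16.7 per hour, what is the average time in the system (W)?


W = L / lambda = 8.7 / 16.7 = 0.521 hours

0.521 hours


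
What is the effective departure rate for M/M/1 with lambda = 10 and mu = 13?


For a stable queue (lambda < mu), throughput = lambda = 10 per hour

10 per hour


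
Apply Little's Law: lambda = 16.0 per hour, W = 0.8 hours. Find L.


L = lambda * W = 16.0 * 0.8 = 12.8

12.8


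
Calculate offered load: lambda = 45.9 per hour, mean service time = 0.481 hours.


Offered load a = lambda * E[S] = 45.9 * 0.481 = 22.08 Erlangs

22.08 Erlangs


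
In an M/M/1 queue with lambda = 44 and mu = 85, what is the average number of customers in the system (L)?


rho = 44/85; L = rho/(1-rho) = 1.07

1.07


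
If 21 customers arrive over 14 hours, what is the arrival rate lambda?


lambda = total arrivals / time = 21 / 14 = 1.5 per hour

1.5 per hour


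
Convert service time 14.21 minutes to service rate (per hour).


mu = 60 / avg_service_time = 60 / 14.21 = 4.22 per hour

4.22 per hour


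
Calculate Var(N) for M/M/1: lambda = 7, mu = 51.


rho = 7/51; Var(N) = rho/(1-rho)^2 = 0.18

0.18


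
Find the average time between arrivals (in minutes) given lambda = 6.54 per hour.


Mean interarrival time = 60/lambda = 60/6.54 = 9.17 minutes

9.17 minutes


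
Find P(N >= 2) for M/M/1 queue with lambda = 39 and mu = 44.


P(N >= 2) = rho^2 = (39/44)^2 = 0.7856

0.7856


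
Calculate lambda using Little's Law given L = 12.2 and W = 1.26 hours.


lambda = L / W = 12.2 / 1.26 = 9.68 per hour

9.68 per hour


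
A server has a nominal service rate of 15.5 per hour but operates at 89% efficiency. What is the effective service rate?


Effective rate = mu * efficiency = 15.5 * 0.89 = 13.8 per hour

13.8 per hour


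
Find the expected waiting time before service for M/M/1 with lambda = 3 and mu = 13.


rho = 3/13; Wq = rho/(mu - lambda) = 0.0231 hours

0.0231 hours


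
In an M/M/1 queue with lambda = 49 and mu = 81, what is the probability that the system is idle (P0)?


P0 = 1 - rho = 1 - 49/81 = 0.3951

0.3951


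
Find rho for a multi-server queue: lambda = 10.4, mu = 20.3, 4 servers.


rho = lambda / (c * mu) = 10.4 / (4 * 20.3) = 0.1281

0.1281


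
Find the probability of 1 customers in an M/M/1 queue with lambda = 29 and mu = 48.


rho = 29/48; P(n) = (1-rho)*rho^n = (1-29/48)*(29/48)^1 = 0.2391

0.2391


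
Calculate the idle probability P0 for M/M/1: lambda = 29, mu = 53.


P0 = 1 - rho = 1 - 29/53 = 0.4528

0.4528


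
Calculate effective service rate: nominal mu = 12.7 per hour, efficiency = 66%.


Effective rate = mu * efficiency = 12.7 * 0.66 = 8.38 per hour

8.38 per hour


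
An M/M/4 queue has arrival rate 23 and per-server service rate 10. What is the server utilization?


rho = lambda/(c*mu) = 23/(4*10) = 0.575

0.575


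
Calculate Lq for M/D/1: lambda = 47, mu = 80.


M/D/1: Lq = rho^2 / (2*(1-rho)) where rho = 47/80; Lq = 0.42

0.42


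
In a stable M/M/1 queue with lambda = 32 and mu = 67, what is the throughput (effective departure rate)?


For a stable queue (lambda < mu), throughput = lambda = 32 per hour

32 per hour


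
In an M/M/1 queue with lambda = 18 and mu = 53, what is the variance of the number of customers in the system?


rho = 18/53; Var(N) = rho/(1-rho)^2 = 0.78

0.78


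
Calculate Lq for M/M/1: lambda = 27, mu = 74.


rho = 27/74; Lq = rho^2/(1-rho) = 0.21

0.21


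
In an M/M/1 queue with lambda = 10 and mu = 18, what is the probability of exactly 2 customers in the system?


rho = 10/18; P(n) = (1-rho)*rho^n = (1-10/18)*(10/18)^2 = 0.1372

0.1372


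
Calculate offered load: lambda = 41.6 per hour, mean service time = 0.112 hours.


Offered load a = lambda * E[S] = 41.6 * 0.112 = 4.66 Erlangs

4.66 Erlangs


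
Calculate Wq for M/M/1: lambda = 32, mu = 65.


rho = 32/65; Wq = rho/(mu - lambda) = 0.0149 hours

0.0149 hours


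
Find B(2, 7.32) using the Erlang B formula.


B(N,A) = (A^N/N!) / sum(A^k/k!, k=0..N) with N=2, A=7.32 = 0.763

0.763


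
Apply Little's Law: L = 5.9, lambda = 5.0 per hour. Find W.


W = L / lambda = 5.9 / 5.0 = 1.18 hours

1.18 hours


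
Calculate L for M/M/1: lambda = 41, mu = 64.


rho = 41/64; L = rho/(1-rho) = 1.78

1.78


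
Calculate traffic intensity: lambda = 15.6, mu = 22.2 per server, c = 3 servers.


rho = lambda / (c * mu) = 15.6 / (3 * 22.2) = 0.2342

0.2342


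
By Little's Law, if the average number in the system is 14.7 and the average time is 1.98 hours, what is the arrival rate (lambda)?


lambda = L / W = 14.7 / 1.98 = 7.42 per hour

7.42 per hour


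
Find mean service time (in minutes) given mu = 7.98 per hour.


Mean service time = 60/mu = 60/7.98 = 7.52 minutes

7.52 minutes


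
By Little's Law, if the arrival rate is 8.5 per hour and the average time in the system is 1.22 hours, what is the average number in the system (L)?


L = lambda * W = 8.5 * 1.22 = 10.37

10.37


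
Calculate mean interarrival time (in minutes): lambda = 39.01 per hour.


Mean interarrival time = 60/lambda = 60/39.01 = 1.54 minutes

1.54 minutes


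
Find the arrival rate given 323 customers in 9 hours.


lambda = total arrivals / time = 323 / 9 = 35.89 per hour

35.89 per hour


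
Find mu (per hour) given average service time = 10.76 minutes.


mu = 60 / avg_service_time = 60 / 10.76 = 5.58 per hour

5.58 per hour


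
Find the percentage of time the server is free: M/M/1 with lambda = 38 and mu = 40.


Idle fraction = (1 - rho) * 100 = (1 - 38/40) * 100 = 5.0%

5.0%


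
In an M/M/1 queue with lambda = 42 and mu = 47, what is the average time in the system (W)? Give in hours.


W = 1/(mu - lambda) = 1/(47 - 42) = 0.2 hours

0.2 hours


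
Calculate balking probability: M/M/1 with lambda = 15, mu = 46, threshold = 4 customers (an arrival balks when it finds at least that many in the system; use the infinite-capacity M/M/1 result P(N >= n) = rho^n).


P(N >= 4) = rho^4 = (15/46)^4 = 0.0113

0.0113


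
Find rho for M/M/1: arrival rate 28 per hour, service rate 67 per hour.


rho = lambda/mu = 28/67 = 0.4179

0.4179


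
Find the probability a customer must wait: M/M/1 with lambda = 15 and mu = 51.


P(wait) = rho = lambda/mu = 15/51 = 0.2941

0.2941


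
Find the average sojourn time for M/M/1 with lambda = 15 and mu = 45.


W = 1/(mu - lambda) = 1/(45 - 15) = 0.0333 hours

0.0333 hours


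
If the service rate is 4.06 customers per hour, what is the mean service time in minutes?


Mean service time = 60/mu = 60/4.06 = 14.78 minutes

14.78 minutes


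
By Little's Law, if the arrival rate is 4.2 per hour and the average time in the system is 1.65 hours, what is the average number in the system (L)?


L = lambda * W = 4.2 * 1.65 = 6.93

6.93


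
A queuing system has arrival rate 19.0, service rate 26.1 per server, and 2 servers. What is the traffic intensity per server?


rho = lambda / (c * mu) = 19.0 / (2 * 26.1) = 0.364

0.364


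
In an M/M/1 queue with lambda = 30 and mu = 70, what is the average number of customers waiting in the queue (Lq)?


rho = 30/70; Lq = rho^2/(1-rho) = 0.32

0.32


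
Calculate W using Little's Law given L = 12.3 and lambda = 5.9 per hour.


W = L / lambda = 12.3 / 5.9 = 2.0847 hours

2.0847 hours


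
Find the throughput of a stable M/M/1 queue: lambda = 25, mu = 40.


For a stable queue (lambda < mu), throughput = lambda = 25 per hour

25 per hour


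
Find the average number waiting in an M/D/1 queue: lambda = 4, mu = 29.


M/D/1: Lq = rho^2 / (2*(1-rho)) where rho = 4/29; Lq = 0.01

0.01


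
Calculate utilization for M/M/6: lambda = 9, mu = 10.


rho = lambda/(c*mu) = 9/(6*10) = 0.15

0.15


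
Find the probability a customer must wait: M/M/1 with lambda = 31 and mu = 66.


P(wait) = rho = lambda/mu = 31/66 = 0.4697

0.4697


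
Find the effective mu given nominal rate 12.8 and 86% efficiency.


Effective rate = mu * efficiency = 12.8 * 0.86 = 11.01 per hour

11.01 per hour


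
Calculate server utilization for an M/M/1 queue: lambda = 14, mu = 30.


rho = lambda/mu = 14/30 = 0.4667

0.4667


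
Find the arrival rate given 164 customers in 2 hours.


lambda = total arrivals / time = 164 / 2 = 82.0 per hour

82.0 per hour


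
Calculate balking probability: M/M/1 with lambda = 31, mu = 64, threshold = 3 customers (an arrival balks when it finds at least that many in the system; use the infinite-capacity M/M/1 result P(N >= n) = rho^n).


P(N >= 3) = rho^3 = (31/64)^3 = 0.1136

0.1136


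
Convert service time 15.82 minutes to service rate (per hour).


mu = 60 / avg_service_time = 60 / 15.82 = 3.79 per hour

3.79 per hour


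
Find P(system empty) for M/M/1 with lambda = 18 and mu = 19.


P0 = 1 - rho = 1 - 18/19 = 0.0526

0.0526


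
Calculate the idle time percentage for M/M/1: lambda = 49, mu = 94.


Idle fraction = (1 - rho) * 100 = (1 - 49/94) * 100 = 47.9%

47.9%


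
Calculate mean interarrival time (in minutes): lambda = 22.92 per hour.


Mean interarrival time = 60/lambda = 60/22.92 = 2.62 minutes

2.62 minutes


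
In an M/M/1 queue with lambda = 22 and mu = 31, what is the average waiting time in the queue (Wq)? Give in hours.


rho = 22/31; Wq = rho/(mu - lambda) = 0.0789 hours

0.0789 hours


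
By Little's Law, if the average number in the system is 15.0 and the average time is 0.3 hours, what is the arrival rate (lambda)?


lambda = L / W = 15.0 / 0.3 = 50.0 per hour

50.0 per hour


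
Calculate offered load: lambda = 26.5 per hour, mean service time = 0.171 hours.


Offered load a = lambda * E[S] = 26.5 * 0.171 = 4.53 Erlangs

4.53 Erlangs


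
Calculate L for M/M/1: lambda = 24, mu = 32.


rho = 24/32; L = rho/(1-rho) = 3.0

3.0


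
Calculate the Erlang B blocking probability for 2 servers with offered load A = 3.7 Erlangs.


B(N,A) = (A^N/N!) / sum(A^k/k!, k=0..N) with N=2, A=3.7 = 0.5929

0.5929


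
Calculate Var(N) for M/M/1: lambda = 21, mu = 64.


rho = 21/64; Var(N) = rho/(1-rho)^2 = 0.73

0.73


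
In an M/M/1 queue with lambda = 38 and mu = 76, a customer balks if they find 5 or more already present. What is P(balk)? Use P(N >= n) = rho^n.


P(N >= 5) = rho^5 = (38/76)^5 = 0.0313

0.0313


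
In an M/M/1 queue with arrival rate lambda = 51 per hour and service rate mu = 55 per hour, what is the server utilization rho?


rho = lambda/mu = 51/55 = 0.9273

0.9273


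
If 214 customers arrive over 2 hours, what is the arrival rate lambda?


lambda = total arrivals / time = 214 / 2 = 107.0 per hour

107.0 per hour


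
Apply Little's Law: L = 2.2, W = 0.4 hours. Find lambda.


lambda = L / W = 2.2 / 0.4 = 5.5 per hour

5.5 per hour


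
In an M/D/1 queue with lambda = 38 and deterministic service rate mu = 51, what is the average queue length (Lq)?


M/D/1: Lq = rho^2 / (2*(1-rho)) where rho = 38/51; Lq = 1.09

1.09


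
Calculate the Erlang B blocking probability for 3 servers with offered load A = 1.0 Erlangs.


B(N,A) = (A^N/N!) / sum(A^k/k!, k=0..N) with N=3, A=1.0 = 0.0625

0.0625


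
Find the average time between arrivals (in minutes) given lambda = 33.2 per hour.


Mean interarrival time = 60/lambda = 60/33.2 = 1.81 minutes

1.81 minutes


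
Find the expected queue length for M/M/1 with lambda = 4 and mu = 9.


rho = 4/9; Lq = rho^2/(1-rho) = 0.36

0.36


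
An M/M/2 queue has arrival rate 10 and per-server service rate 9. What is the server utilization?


rho = lambda/(c*mu) = 10/(2*9) = 0.5556

0.5556


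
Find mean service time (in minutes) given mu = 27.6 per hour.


Mean service time = 60/mu = 60/27.6 = 2.17 minutes

2.17 minutes


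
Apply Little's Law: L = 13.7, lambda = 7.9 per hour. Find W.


W = L / lambda = 13.7 / 7.9 = 1.7342 hours

1.7342 hours


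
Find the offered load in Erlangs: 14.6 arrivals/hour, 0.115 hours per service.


Offered load a = lambda * E[S] = 14.6 * 0.115 = 1.68 Erlangs

1.68 Erlangs


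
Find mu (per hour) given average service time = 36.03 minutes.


mu = 60 / avg_service_time = 60 / 36.03 = 1.67 per hour

1.67 per hour


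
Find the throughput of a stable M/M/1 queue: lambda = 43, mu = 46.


For a stable queue (lambda < mu), throughput = lambda = 43 per hour

43 per hour


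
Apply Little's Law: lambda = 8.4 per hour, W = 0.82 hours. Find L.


L = lambda * W = 8.4 * 0.82 = 6.89

6.89


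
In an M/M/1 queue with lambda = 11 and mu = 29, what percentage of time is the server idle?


Idle fraction = (1 - rho) * 100 = (1 - 11/29) * 100 = 62.1%

62.1%


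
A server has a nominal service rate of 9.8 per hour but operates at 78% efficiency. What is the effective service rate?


Effective rate = mu * efficiency = 9.8 * 0.78 = 7.64 per hour

7.64 per hour


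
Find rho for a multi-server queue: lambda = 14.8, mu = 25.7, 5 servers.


rho = lambda / (c * mu) = 14.8 / (5 * 25.7) = 0.1152

0.1152


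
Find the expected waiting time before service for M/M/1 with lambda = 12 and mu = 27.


rho = 12/27; Wq = rho/(mu - lambda) = 0.0296 hours

0.0296 hours


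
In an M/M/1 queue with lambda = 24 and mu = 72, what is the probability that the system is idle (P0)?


P0 = 1 - rho = 1 - 24/72 = 0.6667

0.6667


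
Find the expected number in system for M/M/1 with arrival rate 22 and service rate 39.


rho = 22/39; L = rho/(1-rho) = 1.29

1.29


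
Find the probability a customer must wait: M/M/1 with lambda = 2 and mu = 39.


P(wait) = rho = lambda/mu = 2/39 = 0.0513

0.0513


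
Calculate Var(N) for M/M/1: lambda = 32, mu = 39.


rho = 32/39; Var(N) = rho/(1-rho)^2 = 25.47

25.47


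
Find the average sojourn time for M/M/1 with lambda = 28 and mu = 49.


W = 1/(mu - lambda) = 1/(49 - 28) = 0.0476 hours

0.0476 hours


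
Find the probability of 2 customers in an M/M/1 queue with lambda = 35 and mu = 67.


rho = 35/67; P(n) = (1-rho)*rho^n = (1-35/67)*(35/67)^2 = 0.1303

0.1303


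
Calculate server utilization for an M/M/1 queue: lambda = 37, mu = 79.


rho = lambda/mu = 37/79 = 0.4684

0.4684


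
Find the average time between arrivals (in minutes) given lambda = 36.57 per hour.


Mean interarrival time = 60/lambda = 60/36.57 = 1.64 minutes

1.64 minutes


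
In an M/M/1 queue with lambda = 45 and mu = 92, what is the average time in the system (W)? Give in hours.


W = 1/(mu - lambda) = 1/(92 - 45) = 0.0213 hours

0.0213 hours


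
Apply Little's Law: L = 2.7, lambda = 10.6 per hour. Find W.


W = L / lambda = 2.7 / 10.6 = 0.2547 hours

0.2547 hours


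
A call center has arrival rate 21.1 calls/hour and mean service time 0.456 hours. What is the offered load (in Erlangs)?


Offered load a = lambda * E[S] = 21.1 * 0.456 = 9.62 Erlangs

9.62 Erlangs


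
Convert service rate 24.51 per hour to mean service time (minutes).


Mean service time = 60/mu = 60/24.51 = 2.45 minutes

2.45 minutes


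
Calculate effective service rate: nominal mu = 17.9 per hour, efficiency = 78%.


Effective rate = mu * efficiency = 17.9 * 0.78 = 13.96 per hour

13.96 per hour


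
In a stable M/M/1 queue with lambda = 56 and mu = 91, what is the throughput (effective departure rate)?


For a stable queue (lambda < mu), throughput = lambda = 56 per hour

56 per hour


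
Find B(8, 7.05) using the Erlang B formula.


B(N,A) = (A^N/N!) / sum(A^k/k!, k=0..N) with N=8, A=7.05 = 0.1817

0.1817


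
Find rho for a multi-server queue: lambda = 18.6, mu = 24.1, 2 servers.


rho = lambda / (c * mu) = 18.6 / (2 * 24.1) = 0.3859

0.3859


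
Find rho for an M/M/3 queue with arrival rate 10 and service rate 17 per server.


rho = lambda/(c*mu) = 10/(3*17) = 0.1961

0.1961


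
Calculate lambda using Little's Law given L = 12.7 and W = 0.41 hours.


lambda = L / W = 12.7 / 0.41 = 30.98 per hour

30.98 per hour


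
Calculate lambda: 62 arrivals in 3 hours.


lambda = total arrivals / time = 62 / 3 = 20.67 per hour

20.67 per hour


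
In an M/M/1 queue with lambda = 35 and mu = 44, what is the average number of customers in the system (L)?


rho = 35/44; L = rho/(1-rho) = 3.89

3.89


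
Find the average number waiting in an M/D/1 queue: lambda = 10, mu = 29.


M/D/1: Lq = rho^2 / (2*(1-rho)) where rho = 10/29; Lq = 0.09

0.09


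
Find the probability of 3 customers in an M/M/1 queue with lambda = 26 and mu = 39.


rho = 26/39; P(n) = (1-rho)*rho^n = (1-26/39)*(26/39)^3 = 0.0988

0.0988


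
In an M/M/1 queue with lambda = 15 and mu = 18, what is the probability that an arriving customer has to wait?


P(wait) = rho = lambda/mu = 15/18 = 0.8333

0.8333


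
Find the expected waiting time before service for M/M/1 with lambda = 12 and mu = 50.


rho = 12/50; Wq = rho/(mu - lambda) = 0.0063 hours

0.0063 hours


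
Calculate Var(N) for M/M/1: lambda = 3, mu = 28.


rho = 3/28; Var(N) = rho/(1-rho)^2 = 0.13

0.13


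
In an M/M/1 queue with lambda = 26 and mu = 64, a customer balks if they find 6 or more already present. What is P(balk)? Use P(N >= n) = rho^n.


P(N >= 6) = rho^6 = (26/64)^6 = 0.0045

0.0045


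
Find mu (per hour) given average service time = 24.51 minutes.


mu = 60 / avg_service_time = 60 / 24.51 = 2.45 per hour

2.45 per hour


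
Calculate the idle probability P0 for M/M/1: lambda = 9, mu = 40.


P0 = 1 - rho = 1 - 9/40 = 0.775

0.775


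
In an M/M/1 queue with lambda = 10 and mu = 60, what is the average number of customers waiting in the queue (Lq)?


rho = 10/60; Lq = rho^2/(1-rho) = 0.03

0.03


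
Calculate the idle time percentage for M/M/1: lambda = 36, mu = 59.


Idle fraction = (1 - rho) * 100 = (1 - 36/59) * 100 = 39.0%

39.0%


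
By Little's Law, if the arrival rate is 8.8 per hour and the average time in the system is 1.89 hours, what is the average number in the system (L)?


L = lambda * W = 8.8 * 1.89 = 16.63

16.63


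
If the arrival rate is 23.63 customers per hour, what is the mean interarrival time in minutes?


Mean interarrival time = 60/lambda = 60/23.63 = 2.54 minutes

2.54 minutes


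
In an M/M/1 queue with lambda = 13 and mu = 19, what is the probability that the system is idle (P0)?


P0 = 1 - rho = 1 - 13/19 = 0.3158

0.3158


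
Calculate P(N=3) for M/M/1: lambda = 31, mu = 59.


rho = 31/59; P(n) = (1-rho)*rho^n = (1-31/59)*(31/59)^3 = 0.0688

0.0688


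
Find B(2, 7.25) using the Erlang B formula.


B(N,A) = (A^N/N!) / sum(A^k/k!, k=0..N) with N=2, A=7.25 = 0.7611

0.7611


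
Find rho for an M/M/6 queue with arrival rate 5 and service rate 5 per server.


rho = lambda/(c*mu) = 5/(6*5) = 0.1667

0.1667


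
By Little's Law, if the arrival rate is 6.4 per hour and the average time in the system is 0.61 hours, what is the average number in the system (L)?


L = lambda * W = 6.4 * 0.61 = 3.9

3.9


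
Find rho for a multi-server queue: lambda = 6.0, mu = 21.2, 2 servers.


rho = lambda / (c * mu) = 6.0 / (2 * 21.2) = 0.1415

0.1415


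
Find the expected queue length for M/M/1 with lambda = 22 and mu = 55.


rho = 22/55; Lq = rho^2/(1-rho) = 0.27

0.27


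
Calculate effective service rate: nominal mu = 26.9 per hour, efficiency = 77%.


Effective rate = mu * efficiency = 26.9 * 0.77 = 20.71 per hour

20.71 per hour


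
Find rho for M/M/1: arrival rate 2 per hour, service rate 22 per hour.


rho = lambda/mu = 2/22 = 0.0909

0.0909


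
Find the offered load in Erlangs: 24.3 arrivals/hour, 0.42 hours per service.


Offered load a = lambda * E[S] = 24.3 * 0.42 = 10.21 Erlangs

10.21 Erlangs


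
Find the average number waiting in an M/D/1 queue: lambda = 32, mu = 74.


M/D/1: Lq = rho^2 / (2*(1-rho)) where rho = 32/74; Lq = 0.16

0.16


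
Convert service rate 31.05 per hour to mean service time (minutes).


Mean service time = 60/mu = 60/31.05 = 1.93 minutes

1.93 minutes


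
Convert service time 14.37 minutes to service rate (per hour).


mu = 60 / avg_service_time = 60 / 14.37 = 4.18 per hour

4.18 per hour


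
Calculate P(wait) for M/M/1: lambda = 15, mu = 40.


P(wait) = rho = lambda/mu = 15/40 = 0.375

0.375


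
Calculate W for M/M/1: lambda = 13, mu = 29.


W = 1/(mu - lambda) = 1/(29 - 13) = 0.0625 hours

0.0625 hours


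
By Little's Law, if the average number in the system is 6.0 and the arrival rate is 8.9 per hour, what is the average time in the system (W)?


W = L / lambda = 6.0 / 8.9 = 0.6742 hours

0.6742 hours
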